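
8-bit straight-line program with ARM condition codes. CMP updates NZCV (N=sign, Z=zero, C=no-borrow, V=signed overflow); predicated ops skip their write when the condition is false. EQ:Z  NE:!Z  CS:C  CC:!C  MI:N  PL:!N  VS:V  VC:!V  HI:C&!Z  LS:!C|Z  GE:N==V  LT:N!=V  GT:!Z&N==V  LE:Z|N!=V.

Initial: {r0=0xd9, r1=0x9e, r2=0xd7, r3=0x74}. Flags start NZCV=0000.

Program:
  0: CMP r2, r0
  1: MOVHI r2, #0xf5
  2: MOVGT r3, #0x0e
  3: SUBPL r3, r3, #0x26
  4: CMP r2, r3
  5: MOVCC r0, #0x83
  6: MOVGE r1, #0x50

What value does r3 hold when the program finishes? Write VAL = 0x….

VAL = 0x74

[0] flags=1000 → (cmp)
[1] flags=1000 HI?F → skip
[2] flags=1000 GT?F → skip
[3] flags=1000 PL?F → skip
[4] flags=0011 → (cmp)
[5] flags=0011 CC?F → skip
[6] flags=0011 GE?F → skip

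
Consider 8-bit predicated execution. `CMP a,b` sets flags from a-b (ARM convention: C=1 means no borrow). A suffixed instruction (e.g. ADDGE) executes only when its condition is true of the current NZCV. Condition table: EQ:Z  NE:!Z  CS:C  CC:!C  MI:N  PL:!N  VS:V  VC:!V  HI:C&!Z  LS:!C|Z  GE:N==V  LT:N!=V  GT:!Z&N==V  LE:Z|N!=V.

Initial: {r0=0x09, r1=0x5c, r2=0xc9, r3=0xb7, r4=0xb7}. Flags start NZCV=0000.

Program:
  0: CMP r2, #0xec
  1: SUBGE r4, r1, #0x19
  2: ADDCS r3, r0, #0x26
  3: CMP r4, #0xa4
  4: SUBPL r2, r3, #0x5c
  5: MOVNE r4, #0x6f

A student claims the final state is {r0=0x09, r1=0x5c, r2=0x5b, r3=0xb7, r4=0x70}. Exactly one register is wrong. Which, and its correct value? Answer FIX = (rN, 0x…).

[0] flags=1000 → (cmp)
[1] flags=1000 GE?F → skip
[2] flags=1000 CS?F → skip
[3] flags=0010 → (cmp)
[4] flags=0010 PL?T → r2=0x5b
[5] flags=0010 NE?T → r4=0x6f

FIX = (r4, 0x6f)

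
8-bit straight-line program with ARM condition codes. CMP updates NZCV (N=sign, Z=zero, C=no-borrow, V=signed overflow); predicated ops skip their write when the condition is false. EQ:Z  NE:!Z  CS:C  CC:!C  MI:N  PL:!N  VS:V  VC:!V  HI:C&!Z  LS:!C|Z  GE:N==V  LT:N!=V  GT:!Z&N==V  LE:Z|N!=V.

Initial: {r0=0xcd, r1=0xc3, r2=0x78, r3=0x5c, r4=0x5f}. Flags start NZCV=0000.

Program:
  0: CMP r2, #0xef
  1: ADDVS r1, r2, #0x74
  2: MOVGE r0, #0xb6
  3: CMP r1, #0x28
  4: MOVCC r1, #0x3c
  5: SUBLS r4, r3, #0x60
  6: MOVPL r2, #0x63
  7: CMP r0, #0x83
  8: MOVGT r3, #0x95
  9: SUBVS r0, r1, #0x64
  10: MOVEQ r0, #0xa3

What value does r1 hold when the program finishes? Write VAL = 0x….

VAL = 0xec

[0] flags=1001 → (cmp)
[1] flags=1001 VS?T → r1=0xec
[2] flags=1001 GE?T → r0=0xb6
[3] flags=1010 → (cmp)
[4] flags=1010 CC?F → skip
[5] flags=1010 LS?F → skip
[6] flags=1010 PL?F → skip
[7] flags=0010 → (cmp)
[8] flags=0010 GT?T → r3=0x95
[9] flags=0010 VS?F → skip
[10] flags=0010 EQ?F → skip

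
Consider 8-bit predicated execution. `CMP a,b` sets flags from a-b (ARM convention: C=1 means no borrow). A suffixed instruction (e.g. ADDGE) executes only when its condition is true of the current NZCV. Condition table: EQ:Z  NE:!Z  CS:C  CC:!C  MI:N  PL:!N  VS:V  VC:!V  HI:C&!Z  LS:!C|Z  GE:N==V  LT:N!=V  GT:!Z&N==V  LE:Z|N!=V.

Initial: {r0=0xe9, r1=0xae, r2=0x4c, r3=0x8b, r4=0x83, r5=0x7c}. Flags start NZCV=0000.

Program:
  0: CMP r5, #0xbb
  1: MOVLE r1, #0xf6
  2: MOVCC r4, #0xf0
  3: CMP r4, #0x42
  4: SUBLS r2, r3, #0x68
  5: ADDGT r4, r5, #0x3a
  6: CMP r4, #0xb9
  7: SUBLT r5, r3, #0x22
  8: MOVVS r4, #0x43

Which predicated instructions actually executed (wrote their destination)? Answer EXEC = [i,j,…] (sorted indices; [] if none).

EXEC = [2]

[0] flags=1001 → (cmp)
[1] flags=1001 LE?F → skip
[2] flags=1001 CC?T → r4=0xf0
[3] flags=1010 → (cmp)
[4] flags=1010 LS?F → skip
[5] flags=1010 GT?F → skip
[6] flags=0010 → (cmp)
[7] flags=0010 LT?F → skip
[8] flags=0010 VS?F → skip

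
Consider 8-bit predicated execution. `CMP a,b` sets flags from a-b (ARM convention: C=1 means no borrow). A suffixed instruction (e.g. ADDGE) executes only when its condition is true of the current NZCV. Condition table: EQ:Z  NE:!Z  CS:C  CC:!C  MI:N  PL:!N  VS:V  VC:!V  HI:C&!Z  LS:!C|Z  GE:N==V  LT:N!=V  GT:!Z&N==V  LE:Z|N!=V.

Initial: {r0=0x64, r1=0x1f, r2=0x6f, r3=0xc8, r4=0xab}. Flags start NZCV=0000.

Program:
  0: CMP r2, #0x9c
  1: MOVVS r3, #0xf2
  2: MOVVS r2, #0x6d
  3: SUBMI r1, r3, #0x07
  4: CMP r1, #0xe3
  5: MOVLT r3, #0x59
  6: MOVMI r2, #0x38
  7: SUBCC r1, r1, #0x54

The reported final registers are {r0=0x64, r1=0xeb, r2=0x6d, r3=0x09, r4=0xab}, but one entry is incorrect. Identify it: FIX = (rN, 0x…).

0: ✓ CMP  NZCV=1001
1: ✓ MOVVS  r3←0xf2
2: ✓ MOVVS  r2←0x6d
3: ✓ SUBMI  r1←0xeb
4: ✓ CMP  NZCV=0010
5: · MOVLT
6: · MOVMI
7: · SUBCC

FIX = (r3, 0xf2)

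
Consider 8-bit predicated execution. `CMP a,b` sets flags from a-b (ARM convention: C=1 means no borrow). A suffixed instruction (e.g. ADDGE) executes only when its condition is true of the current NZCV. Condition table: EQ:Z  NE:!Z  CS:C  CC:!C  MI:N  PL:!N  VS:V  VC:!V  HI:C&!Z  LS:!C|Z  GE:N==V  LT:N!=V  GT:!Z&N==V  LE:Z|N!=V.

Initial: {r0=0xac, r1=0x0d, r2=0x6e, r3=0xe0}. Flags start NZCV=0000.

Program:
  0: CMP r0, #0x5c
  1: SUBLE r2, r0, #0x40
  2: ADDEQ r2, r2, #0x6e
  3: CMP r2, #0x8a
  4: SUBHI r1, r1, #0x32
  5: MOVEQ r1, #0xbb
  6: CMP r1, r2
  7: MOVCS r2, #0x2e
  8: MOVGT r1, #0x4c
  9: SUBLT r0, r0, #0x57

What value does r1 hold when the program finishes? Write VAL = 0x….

VAL = 0x0d

[0] flags=0011 → (cmp)
[1] flags=0011 LE?T → r2=0x6c
[2] flags=0011 EQ?F → skip
[3] flags=1001 → (cmp)
[4] flags=1001 HI?F → skip
[5] flags=1001 EQ?F → skip
[6] flags=1000 → (cmp)
[7] flags=1000 CS?F → skip
[8] flags=1000 GT?F → skip
[9] flags=1000 LT?T → r0=0x55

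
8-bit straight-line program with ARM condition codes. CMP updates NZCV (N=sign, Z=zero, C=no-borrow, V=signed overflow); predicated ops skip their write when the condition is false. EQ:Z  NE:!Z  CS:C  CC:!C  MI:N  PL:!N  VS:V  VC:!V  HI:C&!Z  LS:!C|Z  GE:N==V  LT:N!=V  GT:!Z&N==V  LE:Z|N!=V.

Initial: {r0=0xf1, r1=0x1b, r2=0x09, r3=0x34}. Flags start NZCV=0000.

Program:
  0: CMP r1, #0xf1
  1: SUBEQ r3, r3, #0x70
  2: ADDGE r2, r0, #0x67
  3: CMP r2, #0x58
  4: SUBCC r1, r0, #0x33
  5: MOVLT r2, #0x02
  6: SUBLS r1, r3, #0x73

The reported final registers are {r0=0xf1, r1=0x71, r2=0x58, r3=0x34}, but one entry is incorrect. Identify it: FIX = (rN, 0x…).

0: ✓ CMP  NZCV=0000
1: · SUBEQ
2: ✓ ADDGE  r2←0x58
3: ✓ CMP  NZCV=0110
4: · SUBCC
5: · MOVLT
6: ✓ SUBLS  r1←0xc1

FIX = (r1, 0xc1)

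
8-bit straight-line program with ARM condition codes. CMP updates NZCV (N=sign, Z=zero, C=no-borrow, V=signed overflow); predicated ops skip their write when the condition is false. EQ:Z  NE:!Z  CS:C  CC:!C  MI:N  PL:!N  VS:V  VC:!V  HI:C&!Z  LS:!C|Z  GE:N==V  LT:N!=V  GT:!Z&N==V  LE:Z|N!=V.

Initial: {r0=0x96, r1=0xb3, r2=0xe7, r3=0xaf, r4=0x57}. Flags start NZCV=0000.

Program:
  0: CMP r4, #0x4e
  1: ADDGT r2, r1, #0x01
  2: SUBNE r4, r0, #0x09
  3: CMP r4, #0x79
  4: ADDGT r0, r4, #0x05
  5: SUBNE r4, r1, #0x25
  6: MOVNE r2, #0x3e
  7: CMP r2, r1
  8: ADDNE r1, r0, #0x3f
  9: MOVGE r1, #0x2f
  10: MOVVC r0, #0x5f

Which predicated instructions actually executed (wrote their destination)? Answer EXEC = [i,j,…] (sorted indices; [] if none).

EXEC = [1,2,5,6,8,9]

[0] flags=0010 → (cmp)
[1] flags=0010 GT?T → r2=0xb4
[2] flags=0010 NE?T → r4=0x8d
[3] flags=0011 → (cmp)
[4] flags=0011 GT?F → skip
[5] flags=0011 NE?T → r4=0x8e
[6] flags=0011 NE?T → r2=0x3e
[7] flags=1001 → (cmp)
[8] flags=1001 NE?T → r1=0xd5
[9] flags=1001 GE?T → r1=0x2f
[10] flags=1001 VC?F → skip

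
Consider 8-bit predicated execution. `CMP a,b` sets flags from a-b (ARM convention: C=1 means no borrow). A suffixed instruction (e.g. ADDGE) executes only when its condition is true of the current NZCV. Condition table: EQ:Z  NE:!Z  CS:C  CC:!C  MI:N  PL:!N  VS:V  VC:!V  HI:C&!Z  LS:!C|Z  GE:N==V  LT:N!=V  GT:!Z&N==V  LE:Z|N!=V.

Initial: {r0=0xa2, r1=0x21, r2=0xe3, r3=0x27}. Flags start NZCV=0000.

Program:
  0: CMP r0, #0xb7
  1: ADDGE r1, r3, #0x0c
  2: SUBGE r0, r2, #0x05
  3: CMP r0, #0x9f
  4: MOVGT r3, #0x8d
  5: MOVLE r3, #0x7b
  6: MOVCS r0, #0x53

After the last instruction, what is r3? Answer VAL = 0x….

VAL = 0x8d

[0] flags=1000 → (cmp)
[1] flags=1000 GE?F → skip
[2] flags=1000 GE?F → skip
[3] flags=0010 → (cmp)
[4] flags=0010 GT?T → r3=0x8d
[5] flags=0010 LE?F → skip
[6] flags=0010 CS?T → r0=0x53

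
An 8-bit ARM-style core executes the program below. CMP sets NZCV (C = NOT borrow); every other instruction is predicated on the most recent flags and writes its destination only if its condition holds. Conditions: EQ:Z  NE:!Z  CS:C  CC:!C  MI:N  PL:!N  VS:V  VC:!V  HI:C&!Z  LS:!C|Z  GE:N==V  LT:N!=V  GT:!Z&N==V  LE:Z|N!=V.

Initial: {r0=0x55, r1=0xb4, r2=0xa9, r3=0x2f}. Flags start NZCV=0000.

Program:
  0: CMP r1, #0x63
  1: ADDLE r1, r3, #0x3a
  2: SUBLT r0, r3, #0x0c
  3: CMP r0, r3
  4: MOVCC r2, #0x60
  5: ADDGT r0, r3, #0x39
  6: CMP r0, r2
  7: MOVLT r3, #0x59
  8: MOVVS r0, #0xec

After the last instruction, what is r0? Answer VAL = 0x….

VAL = 0x23

[0] flags=0011 → (cmp)
[1] flags=0011 LE?T → r1=0x69
[2] flags=0011 LT?T → r0=0x23
[3] flags=1000 → (cmp)
[4] flags=1000 CC?T → r2=0x60
[5] flags=1000 GT?F → skip
[6] flags=1000 → (cmp)
[7] flags=1000 LT?T → r3=0x59
[8] flags=1000 VS?F → skip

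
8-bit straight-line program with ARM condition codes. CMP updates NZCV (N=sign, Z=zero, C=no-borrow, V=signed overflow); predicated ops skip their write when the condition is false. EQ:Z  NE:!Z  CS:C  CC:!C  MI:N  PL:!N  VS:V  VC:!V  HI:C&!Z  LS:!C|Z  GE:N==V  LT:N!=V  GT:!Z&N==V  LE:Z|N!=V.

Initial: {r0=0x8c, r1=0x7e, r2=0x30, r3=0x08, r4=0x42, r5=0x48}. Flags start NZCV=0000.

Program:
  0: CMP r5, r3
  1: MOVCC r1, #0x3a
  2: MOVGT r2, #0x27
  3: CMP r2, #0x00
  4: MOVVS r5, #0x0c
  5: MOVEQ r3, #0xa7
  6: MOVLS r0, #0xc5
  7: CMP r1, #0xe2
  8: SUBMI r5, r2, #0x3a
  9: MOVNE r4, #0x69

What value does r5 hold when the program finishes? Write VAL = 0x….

0: ✓ CMP  NZCV=0010
1: · MOVCC
2: ✓ MOVGT  r2←0x27
3: ✓ CMP  NZCV=0010
4: · MOVVS
5: · MOVEQ
6: · MOVLS
7: ✓ CMP  NZCV=1001
8: ✓ SUBMI  r5←0xed
9: ✓ MOVNE  r4←0x69

VAL = 0xed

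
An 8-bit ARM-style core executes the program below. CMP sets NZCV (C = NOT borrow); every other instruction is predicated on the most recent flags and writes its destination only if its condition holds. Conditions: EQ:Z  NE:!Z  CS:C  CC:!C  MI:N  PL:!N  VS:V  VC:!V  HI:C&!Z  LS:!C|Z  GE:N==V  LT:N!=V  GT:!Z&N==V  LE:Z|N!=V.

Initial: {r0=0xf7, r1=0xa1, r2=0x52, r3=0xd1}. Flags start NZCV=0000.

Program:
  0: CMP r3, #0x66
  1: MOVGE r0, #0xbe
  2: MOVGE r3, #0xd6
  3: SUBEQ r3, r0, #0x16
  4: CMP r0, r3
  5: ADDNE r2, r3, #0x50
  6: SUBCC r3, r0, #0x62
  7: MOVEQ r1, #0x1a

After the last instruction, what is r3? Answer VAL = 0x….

0: ✓ CMP  NZCV=0011
1: · MOVGE
2: · MOVGE
3: · SUBEQ
4: ✓ CMP  NZCV=0010
5: ✓ ADDNE  r2←0x21
6: · SUBCC
7: · MOVEQ

VAL = 0xd1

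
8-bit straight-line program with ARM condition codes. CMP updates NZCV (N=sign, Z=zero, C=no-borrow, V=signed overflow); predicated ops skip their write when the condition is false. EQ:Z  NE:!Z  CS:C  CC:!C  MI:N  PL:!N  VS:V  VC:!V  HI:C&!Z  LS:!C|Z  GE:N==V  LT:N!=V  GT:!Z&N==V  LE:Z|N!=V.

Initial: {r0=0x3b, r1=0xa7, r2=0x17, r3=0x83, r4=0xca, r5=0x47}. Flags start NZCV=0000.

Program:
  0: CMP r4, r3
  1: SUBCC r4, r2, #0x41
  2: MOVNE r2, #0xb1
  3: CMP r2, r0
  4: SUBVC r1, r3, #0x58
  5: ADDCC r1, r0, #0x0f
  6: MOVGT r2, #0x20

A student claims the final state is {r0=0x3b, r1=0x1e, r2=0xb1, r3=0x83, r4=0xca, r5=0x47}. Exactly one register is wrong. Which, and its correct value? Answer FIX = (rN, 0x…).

[0] flags=0010 → (cmp)
[1] flags=0010 CC?F → skip
[2] flags=0010 NE?T → r2=0xb1
[3] flags=0011 → (cmp)
[4] flags=0011 VC?F → skip
[5] flags=0011 CC?F → skip
[6] flags=0011 GT?F → skip

FIX = (r1, 0xa7)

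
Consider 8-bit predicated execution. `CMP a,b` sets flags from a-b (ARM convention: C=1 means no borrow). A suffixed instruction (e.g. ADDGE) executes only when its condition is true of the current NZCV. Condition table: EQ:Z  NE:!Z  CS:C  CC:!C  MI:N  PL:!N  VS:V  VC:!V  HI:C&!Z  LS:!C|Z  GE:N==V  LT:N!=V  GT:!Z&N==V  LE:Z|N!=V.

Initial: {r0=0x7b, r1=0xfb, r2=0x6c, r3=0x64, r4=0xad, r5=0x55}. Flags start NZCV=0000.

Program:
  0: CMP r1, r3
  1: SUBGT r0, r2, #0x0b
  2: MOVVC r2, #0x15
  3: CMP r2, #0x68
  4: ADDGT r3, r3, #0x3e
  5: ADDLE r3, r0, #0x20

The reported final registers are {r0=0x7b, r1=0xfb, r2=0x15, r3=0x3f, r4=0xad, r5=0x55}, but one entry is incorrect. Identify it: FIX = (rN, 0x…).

[0] flags=1010 → (cmp)
[1] flags=1010 GT?F → skip
[2] flags=1010 VC?T → r2=0x15
[3] flags=1000 → (cmp)
[4] flags=1000 GT?F → skip
[5] flags=1000 LE?T → r3=0x9b

FIX = (r3, 0x9b)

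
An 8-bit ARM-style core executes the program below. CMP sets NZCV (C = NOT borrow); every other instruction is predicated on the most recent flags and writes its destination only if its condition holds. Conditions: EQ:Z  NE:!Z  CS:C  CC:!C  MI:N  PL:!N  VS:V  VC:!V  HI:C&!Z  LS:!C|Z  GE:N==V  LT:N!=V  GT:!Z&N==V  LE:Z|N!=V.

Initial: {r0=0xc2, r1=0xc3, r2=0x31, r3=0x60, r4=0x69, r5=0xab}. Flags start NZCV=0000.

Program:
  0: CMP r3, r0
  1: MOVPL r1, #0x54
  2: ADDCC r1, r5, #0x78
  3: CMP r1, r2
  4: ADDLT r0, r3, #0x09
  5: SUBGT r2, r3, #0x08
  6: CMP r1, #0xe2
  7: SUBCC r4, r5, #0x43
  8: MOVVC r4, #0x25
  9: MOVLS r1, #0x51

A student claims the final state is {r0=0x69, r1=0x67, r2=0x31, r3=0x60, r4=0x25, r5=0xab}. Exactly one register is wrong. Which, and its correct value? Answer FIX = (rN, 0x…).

FIX = (r1, 0x51)

0: ✓ CMP  NZCV=1001
1: · MOVPL
2: ✓ ADDCC  r1←0x23
3: ✓ CMP  NZCV=1000
4: ✓ ADDLT  r0←0x69
5: · SUBGT
6: ✓ CMP  NZCV=0000
7: ✓ SUBCC  r4←0x68
8: ✓ MOVVC  r4←0x25
9: ✓ MOVLS  r1←0x51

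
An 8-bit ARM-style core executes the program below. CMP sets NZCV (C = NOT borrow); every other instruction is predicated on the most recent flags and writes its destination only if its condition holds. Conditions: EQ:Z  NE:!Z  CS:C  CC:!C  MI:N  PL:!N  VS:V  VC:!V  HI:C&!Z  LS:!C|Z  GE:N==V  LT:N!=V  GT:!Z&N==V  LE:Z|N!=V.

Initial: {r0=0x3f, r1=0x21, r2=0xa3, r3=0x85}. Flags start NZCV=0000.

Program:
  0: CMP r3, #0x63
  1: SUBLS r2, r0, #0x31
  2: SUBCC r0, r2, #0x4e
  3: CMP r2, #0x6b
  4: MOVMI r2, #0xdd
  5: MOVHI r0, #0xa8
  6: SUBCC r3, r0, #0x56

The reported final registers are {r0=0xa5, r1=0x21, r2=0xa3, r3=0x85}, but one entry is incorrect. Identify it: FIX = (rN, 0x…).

0: ✓ CMP  NZCV=0011
1: · SUBLS
2: · SUBCC
3: ✓ CMP  NZCV=0011
4: · MOVMI
5: ✓ MOVHI  r0←0xa8
6: · SUBCC

FIX = (r0, 0xa8)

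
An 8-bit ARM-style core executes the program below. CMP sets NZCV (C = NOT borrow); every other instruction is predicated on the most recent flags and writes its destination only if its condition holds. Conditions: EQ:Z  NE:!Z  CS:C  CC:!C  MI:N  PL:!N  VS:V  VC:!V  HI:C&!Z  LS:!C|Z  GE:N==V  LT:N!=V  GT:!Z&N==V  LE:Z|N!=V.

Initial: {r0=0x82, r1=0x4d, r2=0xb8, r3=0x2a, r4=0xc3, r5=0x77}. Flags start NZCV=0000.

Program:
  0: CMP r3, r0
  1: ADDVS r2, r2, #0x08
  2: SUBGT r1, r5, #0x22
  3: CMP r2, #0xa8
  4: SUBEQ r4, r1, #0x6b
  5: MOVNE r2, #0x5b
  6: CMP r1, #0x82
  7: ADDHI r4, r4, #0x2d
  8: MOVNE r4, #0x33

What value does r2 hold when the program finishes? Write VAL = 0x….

[0] flags=1001 → (cmp)
[1] flags=1001 VS?T → r2=0xc0
[2] flags=1001 GT?T → r1=0x55
[3] flags=0010 → (cmp)
[4] flags=0010 EQ?F → skip
[5] flags=0010 NE?T → r2=0x5b
[6] flags=1001 → (cmp)
[7] flags=1001 HI?F → skip
[8] flags=1001 NE?T → r4=0x33

VAL = 0x5b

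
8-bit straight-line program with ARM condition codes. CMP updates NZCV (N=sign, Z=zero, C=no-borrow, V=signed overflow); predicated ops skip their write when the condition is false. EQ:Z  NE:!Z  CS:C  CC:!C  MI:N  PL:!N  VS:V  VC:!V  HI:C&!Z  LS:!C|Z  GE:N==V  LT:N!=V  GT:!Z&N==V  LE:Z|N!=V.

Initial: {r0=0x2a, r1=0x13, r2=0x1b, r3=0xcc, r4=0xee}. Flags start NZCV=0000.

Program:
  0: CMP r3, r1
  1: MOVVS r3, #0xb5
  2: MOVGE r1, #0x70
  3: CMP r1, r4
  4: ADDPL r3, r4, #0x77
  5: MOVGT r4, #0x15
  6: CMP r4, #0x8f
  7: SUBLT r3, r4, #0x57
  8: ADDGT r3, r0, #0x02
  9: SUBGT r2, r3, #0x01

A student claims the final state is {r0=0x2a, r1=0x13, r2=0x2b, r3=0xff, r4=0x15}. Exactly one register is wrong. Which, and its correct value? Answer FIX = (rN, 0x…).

FIX = (r3, 0x2c)

0: ✓ CMP  NZCV=1010
1: · MOVVS
2: · MOVGE
3: ✓ CMP  NZCV=0000
4: ✓ ADDPL  r3←0x65
5: ✓ MOVGT  r4←0x15
6: ✓ CMP  NZCV=1001
7: · SUBLT
8: ✓ ADDGT  r3←0x2c
9: ✓ SUBGT  r2←0x2b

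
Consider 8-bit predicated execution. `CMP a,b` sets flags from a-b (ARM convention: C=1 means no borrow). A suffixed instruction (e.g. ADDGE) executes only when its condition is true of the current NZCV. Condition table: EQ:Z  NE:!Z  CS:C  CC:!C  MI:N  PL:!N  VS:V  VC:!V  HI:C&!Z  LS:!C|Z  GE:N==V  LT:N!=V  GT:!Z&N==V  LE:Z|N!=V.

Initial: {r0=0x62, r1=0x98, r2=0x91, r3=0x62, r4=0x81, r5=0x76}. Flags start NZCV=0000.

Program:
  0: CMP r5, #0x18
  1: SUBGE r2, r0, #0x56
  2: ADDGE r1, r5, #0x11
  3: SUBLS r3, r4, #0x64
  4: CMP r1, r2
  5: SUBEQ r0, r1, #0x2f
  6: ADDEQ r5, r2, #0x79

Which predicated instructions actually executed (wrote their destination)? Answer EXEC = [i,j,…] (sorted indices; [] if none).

[0] flags=0010 → (cmp)
[1] flags=0010 GE?T → r2=0x0c
[2] flags=0010 GE?T → r1=0x87
[3] flags=0010 LS?F → skip
[4] flags=0011 → (cmp)
[5] flags=0011 EQ?F → skip
[6] flags=0011 EQ?F → skip

EXEC = [1,2]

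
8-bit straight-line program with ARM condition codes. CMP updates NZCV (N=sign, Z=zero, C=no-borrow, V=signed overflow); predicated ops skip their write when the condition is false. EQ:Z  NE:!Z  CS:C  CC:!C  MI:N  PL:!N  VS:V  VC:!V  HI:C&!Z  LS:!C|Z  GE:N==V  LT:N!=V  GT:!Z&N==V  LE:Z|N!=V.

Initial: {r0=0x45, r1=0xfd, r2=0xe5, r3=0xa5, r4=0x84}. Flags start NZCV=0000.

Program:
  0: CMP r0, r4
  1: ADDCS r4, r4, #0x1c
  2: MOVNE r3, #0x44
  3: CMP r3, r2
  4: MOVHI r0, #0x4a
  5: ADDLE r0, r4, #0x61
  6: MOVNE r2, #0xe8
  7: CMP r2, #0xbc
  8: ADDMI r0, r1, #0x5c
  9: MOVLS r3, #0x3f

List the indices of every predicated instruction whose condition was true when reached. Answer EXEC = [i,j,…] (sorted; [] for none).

EXEC = [2,6]

[0] flags=1001 → (cmp)
[1] flags=1001 CS?F → skip
[2] flags=1001 NE?T → r3=0x44
[3] flags=0000 → (cmp)
[4] flags=0000 HI?F → skip
[5] flags=0000 LE?F → skip
[6] flags=0000 NE?T → r2=0xe8
[7] flags=0010 → (cmp)
[8] flags=0010 MI?F → skip
[9] flags=0010 LS?F → skip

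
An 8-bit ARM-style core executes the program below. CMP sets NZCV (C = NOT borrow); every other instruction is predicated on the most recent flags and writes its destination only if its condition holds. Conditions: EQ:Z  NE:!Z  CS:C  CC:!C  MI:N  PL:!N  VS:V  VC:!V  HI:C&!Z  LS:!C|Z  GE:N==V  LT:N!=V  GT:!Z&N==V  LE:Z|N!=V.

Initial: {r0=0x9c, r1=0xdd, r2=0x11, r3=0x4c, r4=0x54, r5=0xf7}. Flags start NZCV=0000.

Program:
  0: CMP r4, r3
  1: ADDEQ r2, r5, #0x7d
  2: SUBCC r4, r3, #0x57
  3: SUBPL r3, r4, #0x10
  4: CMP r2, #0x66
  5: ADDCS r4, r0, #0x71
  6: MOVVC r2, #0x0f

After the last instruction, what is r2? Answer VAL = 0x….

0: ✓ CMP  NZCV=0010
1: · ADDEQ
2: · SUBCC
3: ✓ SUBPL  r3←0x44
4: ✓ CMP  NZCV=1000
5: · ADDCS
6: ✓ MOVVC  r2←0x0f

VAL = 0x0f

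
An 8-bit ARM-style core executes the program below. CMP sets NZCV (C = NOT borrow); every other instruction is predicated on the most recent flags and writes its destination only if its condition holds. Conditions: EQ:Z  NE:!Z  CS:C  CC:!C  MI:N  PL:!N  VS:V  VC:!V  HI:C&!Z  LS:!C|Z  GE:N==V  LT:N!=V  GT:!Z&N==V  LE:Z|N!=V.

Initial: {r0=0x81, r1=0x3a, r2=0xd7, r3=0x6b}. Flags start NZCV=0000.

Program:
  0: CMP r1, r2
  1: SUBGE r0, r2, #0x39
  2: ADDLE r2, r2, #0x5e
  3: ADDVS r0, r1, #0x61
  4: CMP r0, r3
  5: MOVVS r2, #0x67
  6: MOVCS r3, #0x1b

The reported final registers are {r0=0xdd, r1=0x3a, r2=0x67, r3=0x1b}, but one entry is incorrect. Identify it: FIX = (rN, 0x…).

FIX = (r0, 0x9e)

0: ✓ CMP  NZCV=0000
1: ✓ SUBGE  r0←0x9e
2: · ADDLE
3: · ADDVS
4: ✓ CMP  NZCV=0011
5: ✓ MOVVS  r2←0x67
6: ✓ MOVCS  r3←0x1b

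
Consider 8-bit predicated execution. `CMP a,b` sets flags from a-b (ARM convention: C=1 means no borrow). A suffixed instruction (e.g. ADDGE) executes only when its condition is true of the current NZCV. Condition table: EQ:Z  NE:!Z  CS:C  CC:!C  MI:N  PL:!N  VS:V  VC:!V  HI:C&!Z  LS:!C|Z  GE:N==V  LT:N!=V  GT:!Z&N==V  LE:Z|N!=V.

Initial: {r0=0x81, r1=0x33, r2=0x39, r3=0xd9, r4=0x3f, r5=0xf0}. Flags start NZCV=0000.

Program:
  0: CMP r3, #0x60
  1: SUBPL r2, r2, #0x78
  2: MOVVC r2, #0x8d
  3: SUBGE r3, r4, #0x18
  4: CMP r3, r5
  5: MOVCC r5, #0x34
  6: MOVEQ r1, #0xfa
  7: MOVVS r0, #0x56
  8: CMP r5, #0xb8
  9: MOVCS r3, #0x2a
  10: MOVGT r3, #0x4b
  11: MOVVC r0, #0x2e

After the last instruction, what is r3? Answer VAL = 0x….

[0] flags=0011 → (cmp)
[1] flags=0011 PL?T → r2=0xc1
[2] flags=0011 VC?F → skip
[3] flags=0011 GE?F → skip
[4] flags=1000 → (cmp)
[5] flags=1000 CC?T → r5=0x34
[6] flags=1000 EQ?F → skip
[7] flags=1000 VS?F → skip
[8] flags=0000 → (cmp)
[9] flags=0000 CS?F → skip
[10] flags=0000 GT?T → r3=0x4b
[11] flags=0000 VC?T → r0=0x2e

VAL = 0x4b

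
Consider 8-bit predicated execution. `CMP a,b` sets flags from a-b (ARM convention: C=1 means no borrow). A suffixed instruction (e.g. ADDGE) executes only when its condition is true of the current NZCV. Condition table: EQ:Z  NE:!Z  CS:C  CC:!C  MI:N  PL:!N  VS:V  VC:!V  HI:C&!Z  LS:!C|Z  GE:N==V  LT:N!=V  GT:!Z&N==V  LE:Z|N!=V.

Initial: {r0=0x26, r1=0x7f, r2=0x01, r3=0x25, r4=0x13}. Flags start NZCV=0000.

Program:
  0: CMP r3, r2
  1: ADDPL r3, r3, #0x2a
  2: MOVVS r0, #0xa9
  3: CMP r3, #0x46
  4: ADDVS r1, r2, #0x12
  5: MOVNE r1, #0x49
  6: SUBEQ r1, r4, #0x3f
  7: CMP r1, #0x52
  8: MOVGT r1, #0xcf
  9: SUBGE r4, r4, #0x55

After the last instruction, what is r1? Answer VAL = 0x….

0: ✓ CMP  NZCV=0010
1: ✓ ADDPL  r3←0x4f
2: · MOVVS
3: ✓ CMP  NZCV=0010
4: · ADDVS
5: ✓ MOVNE  r1←0x49
6: · SUBEQ
7: ✓ CMP  NZCV=1000
8: · MOVGT
9: · SUBGE

VAL = 0x49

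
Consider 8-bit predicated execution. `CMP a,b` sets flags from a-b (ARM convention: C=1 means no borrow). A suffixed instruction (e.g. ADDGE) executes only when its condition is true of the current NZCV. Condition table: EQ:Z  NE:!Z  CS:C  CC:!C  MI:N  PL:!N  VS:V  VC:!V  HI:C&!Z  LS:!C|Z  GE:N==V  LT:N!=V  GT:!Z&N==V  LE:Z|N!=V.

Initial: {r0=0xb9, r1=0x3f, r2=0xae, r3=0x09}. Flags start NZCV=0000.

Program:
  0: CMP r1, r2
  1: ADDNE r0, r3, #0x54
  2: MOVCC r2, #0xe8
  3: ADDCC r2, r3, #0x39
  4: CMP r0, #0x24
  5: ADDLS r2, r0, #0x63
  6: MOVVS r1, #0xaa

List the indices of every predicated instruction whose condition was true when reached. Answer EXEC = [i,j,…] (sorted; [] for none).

EXEC = [1,2,3]

[0] flags=1001 → (cmp)
[1] flags=1001 NE?T → r0=0x5d
[2] flags=1001 CC?T → r2=0xe8
[3] flags=1001 CC?T → r2=0x42
[4] flags=0010 → (cmp)
[5] flags=0010 LS?F → skip
[6] flags=0010 VS?F → skip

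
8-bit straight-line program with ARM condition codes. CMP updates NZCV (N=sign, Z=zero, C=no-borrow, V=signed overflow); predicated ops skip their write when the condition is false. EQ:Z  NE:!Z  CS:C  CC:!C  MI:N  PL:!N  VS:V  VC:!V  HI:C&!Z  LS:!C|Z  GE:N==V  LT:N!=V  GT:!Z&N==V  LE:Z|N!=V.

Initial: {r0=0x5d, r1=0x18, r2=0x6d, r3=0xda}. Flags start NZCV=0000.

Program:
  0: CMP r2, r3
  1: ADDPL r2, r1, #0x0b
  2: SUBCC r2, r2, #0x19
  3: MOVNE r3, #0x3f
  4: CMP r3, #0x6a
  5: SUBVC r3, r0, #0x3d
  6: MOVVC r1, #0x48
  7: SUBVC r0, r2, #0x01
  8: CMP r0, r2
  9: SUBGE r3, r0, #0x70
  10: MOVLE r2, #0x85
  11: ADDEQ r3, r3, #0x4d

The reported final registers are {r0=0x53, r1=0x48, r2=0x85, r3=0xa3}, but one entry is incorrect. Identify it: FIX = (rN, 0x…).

0: ✓ CMP  NZCV=1001
1: · ADDPL
2: ✓ SUBCC  r2←0x54
3: ✓ MOVNE  r3←0x3f
4: ✓ CMP  NZCV=1000
5: ✓ SUBVC  r3←0x20
6: ✓ MOVVC  r1←0x48
7: ✓ SUBVC  r0←0x53
8: ✓ CMP  NZCV=1000
9: · SUBGE
10: ✓ MOVLE  r2←0x85
11: · ADDEQ

FIX = (r3, 0x20)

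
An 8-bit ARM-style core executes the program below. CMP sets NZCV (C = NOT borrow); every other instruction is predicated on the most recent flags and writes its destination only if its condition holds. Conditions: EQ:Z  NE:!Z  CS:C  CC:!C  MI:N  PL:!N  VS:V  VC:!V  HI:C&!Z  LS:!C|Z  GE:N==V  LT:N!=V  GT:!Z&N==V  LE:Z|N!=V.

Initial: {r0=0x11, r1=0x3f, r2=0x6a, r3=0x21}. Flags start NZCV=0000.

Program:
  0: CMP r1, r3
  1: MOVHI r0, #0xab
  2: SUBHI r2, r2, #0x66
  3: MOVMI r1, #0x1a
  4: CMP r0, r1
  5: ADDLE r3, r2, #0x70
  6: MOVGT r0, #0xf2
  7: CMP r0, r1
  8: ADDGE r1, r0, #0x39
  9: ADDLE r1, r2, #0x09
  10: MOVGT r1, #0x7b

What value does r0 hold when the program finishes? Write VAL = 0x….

[0] flags=0010 → (cmp)
[1] flags=0010 HI?T → r0=0xab
[2] flags=0010 HI?T → r2=0x04
[3] flags=0010 MI?F → skip
[4] flags=0011 → (cmp)
[5] flags=0011 LE?T → r3=0x74
[6] flags=0011 GT?F → skip
[7] flags=0011 → (cmp)
[8] flags=0011 GE?F → skip
[9] flags=0011 LE?T → r1=0x0d
[10] flags=0011 GT?F → skip

VAL = 0xab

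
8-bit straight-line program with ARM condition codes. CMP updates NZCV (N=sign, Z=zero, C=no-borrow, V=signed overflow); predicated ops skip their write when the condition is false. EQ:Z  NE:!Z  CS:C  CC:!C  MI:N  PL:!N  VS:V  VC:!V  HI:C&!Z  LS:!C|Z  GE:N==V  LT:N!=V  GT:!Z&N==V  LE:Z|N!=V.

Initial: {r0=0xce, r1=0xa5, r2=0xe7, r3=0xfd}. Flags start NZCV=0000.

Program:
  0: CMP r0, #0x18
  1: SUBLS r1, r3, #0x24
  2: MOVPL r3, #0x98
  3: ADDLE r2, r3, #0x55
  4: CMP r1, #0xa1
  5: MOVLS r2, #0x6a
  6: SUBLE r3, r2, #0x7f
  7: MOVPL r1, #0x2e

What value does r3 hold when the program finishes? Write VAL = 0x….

[0] flags=1010 → (cmp)
[1] flags=1010 LS?F → skip
[2] flags=1010 PL?F → skip
[3] flags=1010 LE?T → r2=0x52
[4] flags=0010 → (cmp)
[5] flags=0010 LS?F → skip
[6] flags=0010 LE?F → skip
[7] flags=0010 PL?T → r1=0x2e

VAL = 0xfd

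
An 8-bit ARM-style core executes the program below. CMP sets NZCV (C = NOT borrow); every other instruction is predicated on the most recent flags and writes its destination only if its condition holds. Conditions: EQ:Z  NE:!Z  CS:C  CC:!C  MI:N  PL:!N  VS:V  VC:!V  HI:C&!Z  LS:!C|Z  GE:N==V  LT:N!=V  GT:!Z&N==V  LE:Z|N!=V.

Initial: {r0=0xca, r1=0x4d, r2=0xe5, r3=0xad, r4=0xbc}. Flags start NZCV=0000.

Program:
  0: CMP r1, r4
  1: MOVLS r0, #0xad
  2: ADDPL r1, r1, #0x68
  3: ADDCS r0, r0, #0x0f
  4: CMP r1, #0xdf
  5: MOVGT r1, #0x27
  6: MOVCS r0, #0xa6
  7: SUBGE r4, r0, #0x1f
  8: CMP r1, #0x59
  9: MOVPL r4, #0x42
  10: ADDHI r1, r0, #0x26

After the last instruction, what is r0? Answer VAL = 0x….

VAL = 0xad

[0] flags=1001 → (cmp)
[1] flags=1001 LS?T → r0=0xad
[2] flags=1001 PL?F → skip
[3] flags=1001 CS?F → skip
[4] flags=0000 → (cmp)
[5] flags=0000 GT?T → r1=0x27
[6] flags=0000 CS?F → skip
[7] flags=0000 GE?T → r4=0x8e
[8] flags=1000 → (cmp)
[9] flags=1000 PL?F → skip
[10] flags=1000 HI?F → skip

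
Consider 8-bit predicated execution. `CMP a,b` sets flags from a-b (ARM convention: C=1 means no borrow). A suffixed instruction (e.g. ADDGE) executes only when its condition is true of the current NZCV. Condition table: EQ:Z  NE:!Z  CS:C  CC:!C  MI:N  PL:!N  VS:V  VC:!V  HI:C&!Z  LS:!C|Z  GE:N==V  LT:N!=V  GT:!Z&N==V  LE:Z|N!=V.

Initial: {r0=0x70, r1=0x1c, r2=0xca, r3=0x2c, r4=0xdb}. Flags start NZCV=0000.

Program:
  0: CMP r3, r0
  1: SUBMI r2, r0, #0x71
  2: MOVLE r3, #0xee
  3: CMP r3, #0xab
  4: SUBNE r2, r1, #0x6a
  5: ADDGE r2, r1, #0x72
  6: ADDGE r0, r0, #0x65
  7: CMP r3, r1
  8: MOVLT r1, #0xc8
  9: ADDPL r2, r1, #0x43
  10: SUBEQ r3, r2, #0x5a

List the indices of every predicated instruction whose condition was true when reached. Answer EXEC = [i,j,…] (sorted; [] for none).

EXEC = [1,2,4,5,6,8]

[0] flags=1000 → (cmp)
[1] flags=1000 MI?T → r2=0xff
[2] flags=1000 LE?T → r3=0xee
[3] flags=0010 → (cmp)
[4] flags=0010 NE?T → r2=0xb2
[5] flags=0010 GE?T → r2=0x8e
[6] flags=0010 GE?T → r0=0xd5
[7] flags=1010 → (cmp)
[8] flags=1010 LT?T → r1=0xc8
[9] flags=1010 PL?F → skip
[10] flags=1010 EQ?F → skip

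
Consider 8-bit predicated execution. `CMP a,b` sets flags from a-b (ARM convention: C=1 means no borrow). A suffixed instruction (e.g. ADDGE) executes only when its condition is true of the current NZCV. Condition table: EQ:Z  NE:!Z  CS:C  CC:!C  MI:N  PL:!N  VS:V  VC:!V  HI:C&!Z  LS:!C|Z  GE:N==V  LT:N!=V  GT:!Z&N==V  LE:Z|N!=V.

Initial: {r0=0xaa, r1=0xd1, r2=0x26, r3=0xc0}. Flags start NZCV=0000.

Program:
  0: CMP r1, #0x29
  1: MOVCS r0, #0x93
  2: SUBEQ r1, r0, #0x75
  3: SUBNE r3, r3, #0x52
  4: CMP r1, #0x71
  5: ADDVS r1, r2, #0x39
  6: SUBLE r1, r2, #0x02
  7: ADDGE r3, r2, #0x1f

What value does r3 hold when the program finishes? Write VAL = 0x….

VAL = 0x6e

[0] flags=1010 → (cmp)
[1] flags=1010 CS?T → r0=0x93
[2] flags=1010 EQ?F → skip
[3] flags=1010 NE?T → r3=0x6e
[4] flags=0011 → (cmp)
[5] flags=0011 VS?T → r1=0x5f
[6] flags=0011 LE?T → r1=0x24
[7] flags=0011 GE?F → skip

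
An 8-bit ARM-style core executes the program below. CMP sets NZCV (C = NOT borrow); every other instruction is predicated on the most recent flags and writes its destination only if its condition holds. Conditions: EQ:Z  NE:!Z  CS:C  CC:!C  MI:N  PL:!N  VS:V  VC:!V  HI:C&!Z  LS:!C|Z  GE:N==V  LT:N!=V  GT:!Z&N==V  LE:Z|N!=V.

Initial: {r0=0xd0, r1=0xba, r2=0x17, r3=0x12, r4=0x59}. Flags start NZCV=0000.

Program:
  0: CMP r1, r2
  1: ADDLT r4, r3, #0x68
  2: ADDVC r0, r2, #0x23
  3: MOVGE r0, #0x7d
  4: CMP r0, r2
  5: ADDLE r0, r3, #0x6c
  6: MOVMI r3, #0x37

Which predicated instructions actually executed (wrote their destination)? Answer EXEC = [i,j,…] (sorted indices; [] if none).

[0] flags=1010 → (cmp)
[1] flags=1010 LT?T → r4=0x7a
[2] flags=1010 VC?T → r0=0x3a
[3] flags=1010 GE?F → skip
[4] flags=0010 → (cmp)
[5] flags=0010 LE?F → skip
[6] flags=0010 MI?F → skip

EXEC = [1,2]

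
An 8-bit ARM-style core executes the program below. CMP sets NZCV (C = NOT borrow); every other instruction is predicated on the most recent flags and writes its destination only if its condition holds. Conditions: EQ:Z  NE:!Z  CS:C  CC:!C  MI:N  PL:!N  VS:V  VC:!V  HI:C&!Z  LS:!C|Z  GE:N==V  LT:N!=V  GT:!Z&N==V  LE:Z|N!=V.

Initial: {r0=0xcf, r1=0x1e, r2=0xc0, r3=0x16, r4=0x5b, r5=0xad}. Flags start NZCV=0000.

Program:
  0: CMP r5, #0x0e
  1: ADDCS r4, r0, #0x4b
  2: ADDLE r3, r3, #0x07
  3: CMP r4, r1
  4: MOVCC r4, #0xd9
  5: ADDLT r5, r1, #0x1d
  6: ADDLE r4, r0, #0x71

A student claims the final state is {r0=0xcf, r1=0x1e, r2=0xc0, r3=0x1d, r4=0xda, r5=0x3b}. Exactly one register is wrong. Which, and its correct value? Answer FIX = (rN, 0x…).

[0] flags=1010 → (cmp)
[1] flags=1010 CS?T → r4=0x1a
[2] flags=1010 LE?T → r3=0x1d
[3] flags=1000 → (cmp)
[4] flags=1000 CC?T → r4=0xd9
[5] flags=1000 LT?T → r5=0x3b
[6] flags=1000 LE?T → r4=0x40

FIX = (r4, 0x40)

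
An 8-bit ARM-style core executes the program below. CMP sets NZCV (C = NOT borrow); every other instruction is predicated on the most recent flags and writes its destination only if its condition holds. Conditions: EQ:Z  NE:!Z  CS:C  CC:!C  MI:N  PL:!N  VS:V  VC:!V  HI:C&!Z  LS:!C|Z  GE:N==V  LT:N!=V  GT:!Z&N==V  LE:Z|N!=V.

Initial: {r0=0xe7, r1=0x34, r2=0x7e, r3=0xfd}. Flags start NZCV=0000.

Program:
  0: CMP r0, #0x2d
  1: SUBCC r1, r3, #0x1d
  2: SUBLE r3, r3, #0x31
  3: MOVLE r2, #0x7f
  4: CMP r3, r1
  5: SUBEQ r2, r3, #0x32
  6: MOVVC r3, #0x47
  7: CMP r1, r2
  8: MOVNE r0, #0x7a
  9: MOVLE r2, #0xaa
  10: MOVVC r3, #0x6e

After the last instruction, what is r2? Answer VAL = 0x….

VAL = 0xaa

[0] flags=1010 → (cmp)
[1] flags=1010 CC?F → skip
[2] flags=1010 LE?T → r3=0xcc
[3] flags=1010 LE?T → r2=0x7f
[4] flags=1010 → (cmp)
[5] flags=1010 EQ?F → skip
[6] flags=1010 VC?T → r3=0x47
[7] flags=1000 → (cmp)
[8] flags=1000 NE?T → r0=0x7a
[9] flags=1000 LE?T → r2=0xaa
[10] flags=1000 VC?T → r3=0x6e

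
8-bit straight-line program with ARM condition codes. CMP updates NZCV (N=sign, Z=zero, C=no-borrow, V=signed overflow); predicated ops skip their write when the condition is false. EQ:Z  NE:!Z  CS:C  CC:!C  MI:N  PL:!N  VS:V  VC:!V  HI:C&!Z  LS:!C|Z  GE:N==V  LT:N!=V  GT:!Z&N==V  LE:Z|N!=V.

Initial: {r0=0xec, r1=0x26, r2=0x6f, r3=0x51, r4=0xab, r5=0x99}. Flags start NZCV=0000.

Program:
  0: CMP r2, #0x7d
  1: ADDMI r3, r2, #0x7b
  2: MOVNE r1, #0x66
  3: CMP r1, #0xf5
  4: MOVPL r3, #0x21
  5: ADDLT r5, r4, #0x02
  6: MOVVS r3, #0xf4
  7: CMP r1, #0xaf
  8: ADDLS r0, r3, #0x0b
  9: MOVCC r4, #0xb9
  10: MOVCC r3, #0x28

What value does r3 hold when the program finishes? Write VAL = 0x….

0: ✓ CMP  NZCV=1000
1: ✓ ADDMI  r3←0xea
2: ✓ MOVNE  r1←0x66
3: ✓ CMP  NZCV=0000
4: ✓ MOVPL  r3←0x21
5: · ADDLT
6: · MOVVS
7: ✓ CMP  NZCV=1001
8: ✓ ADDLS  r0←0x2c
9: ✓ MOVCC  r4←0xb9
10: ✓ MOVCC  r3←0x28

VAL = 0x28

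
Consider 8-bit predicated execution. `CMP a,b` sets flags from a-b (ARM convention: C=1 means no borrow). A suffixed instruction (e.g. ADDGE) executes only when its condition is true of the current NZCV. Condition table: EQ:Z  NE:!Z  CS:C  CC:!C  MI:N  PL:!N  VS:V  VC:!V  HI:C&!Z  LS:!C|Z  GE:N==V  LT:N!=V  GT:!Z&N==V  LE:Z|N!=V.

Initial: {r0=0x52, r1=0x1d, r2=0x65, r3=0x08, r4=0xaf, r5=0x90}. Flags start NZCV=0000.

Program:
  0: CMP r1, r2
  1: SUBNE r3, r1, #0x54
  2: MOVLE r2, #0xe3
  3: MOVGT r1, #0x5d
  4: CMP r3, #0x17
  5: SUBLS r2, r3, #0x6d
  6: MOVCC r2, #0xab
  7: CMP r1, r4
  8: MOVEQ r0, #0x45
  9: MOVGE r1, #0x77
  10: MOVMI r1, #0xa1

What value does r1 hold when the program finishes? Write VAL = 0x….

VAL = 0x77

[0] flags=1000 → (cmp)
[1] flags=1000 NE?T → r3=0xc9
[2] flags=1000 LE?T → r2=0xe3
[3] flags=1000 GT?F → skip
[4] flags=1010 → (cmp)
[5] flags=1010 LS?F → skip
[6] flags=1010 CC?F → skip
[7] flags=0000 → (cmp)
[8] flags=0000 EQ?F → skip
[9] flags=0000 GE?T → r1=0x77
[10] flags=0000 MI?F → skip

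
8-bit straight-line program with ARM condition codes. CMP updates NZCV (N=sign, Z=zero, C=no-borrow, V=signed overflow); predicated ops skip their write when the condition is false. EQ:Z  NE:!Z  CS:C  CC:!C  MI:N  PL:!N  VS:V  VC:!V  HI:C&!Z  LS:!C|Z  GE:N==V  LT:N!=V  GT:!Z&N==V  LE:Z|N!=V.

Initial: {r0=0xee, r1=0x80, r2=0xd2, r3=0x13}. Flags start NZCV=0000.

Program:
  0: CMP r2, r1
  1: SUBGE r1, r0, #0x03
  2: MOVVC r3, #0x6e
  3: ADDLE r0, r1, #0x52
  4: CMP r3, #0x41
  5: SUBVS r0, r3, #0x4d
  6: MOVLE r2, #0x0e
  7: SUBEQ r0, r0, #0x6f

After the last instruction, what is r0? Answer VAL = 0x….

0: ✓ CMP  NZCV=0010
1: ✓ SUBGE  r1←0xeb
2: ✓ MOVVC  r3←0x6e
3: · ADDLE
4: ✓ CMP  NZCV=0010
5: · SUBVS
6: · MOVLE
7: · SUBEQ

VAL = 0xee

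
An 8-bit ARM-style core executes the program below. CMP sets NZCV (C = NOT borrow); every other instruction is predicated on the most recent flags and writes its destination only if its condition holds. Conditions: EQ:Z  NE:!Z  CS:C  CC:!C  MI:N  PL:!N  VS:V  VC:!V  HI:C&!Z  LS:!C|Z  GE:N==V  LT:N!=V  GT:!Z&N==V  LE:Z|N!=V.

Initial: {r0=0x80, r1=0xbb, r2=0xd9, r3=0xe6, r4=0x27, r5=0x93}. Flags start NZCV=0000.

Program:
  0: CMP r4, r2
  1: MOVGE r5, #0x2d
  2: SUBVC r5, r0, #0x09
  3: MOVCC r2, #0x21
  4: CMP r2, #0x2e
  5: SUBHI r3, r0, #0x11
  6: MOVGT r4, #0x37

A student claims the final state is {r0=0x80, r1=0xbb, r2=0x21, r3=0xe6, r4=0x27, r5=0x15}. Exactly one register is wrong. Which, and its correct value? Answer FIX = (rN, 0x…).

FIX = (r5, 0x77)

0: ✓ CMP  NZCV=0000
1: ✓ MOVGE  r5←0x2d
2: ✓ SUBVC  r5←0x77
3: ✓ MOVCC  r2←0x21
4: ✓ CMP  NZCV=1000
5: · SUBHI
6: · MOVGT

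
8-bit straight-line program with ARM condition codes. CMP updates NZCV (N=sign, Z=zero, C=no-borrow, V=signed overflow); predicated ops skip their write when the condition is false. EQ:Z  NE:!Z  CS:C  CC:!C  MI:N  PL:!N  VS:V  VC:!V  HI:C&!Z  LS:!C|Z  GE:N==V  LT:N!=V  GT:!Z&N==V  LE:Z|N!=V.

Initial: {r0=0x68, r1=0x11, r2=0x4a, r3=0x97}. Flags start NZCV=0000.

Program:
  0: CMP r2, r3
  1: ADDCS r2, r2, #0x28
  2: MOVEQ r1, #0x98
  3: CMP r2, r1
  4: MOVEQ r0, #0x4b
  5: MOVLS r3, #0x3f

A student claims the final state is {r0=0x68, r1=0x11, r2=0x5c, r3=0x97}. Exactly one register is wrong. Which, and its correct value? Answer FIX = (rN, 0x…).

FIX = (r2, 0x4a)

0: ✓ CMP  NZCV=1001
1: · ADDCS
2: · MOVEQ
3: ✓ CMP  NZCV=0010
4: · MOVEQ
5: · MOVLS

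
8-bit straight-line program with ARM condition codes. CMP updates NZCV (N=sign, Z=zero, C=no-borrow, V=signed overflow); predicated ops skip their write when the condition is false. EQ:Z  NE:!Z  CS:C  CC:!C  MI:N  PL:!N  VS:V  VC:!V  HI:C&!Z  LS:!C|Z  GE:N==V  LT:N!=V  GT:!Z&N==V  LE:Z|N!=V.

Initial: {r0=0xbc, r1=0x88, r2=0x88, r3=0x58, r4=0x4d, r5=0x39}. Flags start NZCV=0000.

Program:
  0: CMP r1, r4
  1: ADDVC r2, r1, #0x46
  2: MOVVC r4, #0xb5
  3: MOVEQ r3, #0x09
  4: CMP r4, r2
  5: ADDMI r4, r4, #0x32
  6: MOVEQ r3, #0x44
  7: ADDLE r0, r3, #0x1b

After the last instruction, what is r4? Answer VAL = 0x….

[0] flags=0011 → (cmp)
[1] flags=0011 VC?F → skip
[2] flags=0011 VC?F → skip
[3] flags=0011 EQ?F → skip
[4] flags=1001 → (cmp)
[5] flags=1001 MI?T → r4=0x7f
[6] flags=1001 EQ?F → skip
[7] flags=1001 LE?F → skip

VAL = 0x7f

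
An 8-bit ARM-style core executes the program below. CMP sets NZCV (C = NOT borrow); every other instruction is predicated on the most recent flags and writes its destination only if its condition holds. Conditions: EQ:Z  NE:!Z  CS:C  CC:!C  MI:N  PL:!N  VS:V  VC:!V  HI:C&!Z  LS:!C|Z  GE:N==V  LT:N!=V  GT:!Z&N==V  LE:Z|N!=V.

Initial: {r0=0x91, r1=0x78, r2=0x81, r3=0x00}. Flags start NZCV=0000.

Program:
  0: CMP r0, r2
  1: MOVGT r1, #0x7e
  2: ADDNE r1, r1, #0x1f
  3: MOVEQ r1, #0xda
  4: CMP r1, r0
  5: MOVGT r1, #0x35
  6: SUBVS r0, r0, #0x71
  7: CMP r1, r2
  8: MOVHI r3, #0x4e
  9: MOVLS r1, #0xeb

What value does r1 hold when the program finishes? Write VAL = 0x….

VAL = 0xeb

0: ✓ CMP  NZCV=0010
1: ✓ MOVGT  r1←0x7e
2: ✓ ADDNE  r1←0x9d
3: · MOVEQ
4: ✓ CMP  NZCV=0010
5: ✓ MOVGT  r1←0x35
6: · SUBVS
7: ✓ CMP  NZCV=1001
8: · MOVHI
9: ✓ MOVLS  r1←0xeb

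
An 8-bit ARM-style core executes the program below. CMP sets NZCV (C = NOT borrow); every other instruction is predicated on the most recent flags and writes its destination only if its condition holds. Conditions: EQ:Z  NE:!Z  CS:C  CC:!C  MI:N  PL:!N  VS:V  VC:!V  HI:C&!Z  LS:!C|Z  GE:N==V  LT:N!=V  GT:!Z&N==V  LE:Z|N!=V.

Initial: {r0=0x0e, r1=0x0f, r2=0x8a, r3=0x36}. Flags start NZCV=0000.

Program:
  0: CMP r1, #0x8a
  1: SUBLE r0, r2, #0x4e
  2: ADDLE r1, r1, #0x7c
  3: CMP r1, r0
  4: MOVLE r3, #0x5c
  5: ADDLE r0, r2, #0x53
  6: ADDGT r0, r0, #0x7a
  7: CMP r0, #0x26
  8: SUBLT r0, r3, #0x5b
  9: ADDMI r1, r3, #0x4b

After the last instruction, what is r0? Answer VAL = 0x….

VAL = 0xdb

0: ✓ CMP  NZCV=1001
1: · SUBLE
2: · ADDLE
3: ✓ CMP  NZCV=0010
4: · MOVLE
5: · ADDLE
6: ✓ ADDGT  r0←0x88
7: ✓ CMP  NZCV=0011
8: ✓ SUBLT  r0←0xdb
9: · ADDMI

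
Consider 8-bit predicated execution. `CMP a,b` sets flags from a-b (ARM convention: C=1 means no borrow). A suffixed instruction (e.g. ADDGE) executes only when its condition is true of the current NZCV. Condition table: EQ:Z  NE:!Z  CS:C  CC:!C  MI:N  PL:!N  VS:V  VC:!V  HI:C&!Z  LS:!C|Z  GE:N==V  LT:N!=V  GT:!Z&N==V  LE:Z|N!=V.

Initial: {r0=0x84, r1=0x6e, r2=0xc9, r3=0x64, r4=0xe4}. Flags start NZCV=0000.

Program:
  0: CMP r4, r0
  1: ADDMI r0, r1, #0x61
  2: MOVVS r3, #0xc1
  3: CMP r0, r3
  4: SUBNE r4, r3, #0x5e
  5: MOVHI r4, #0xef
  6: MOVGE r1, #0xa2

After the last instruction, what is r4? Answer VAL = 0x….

[0] flags=0010 → (cmp)
[1] flags=0010 MI?F → skip
[2] flags=0010 VS?F → skip
[3] flags=0011 → (cmp)
[4] flags=0011 NE?T → r4=0x06
[5] flags=0011 HI?T → r4=0xef
[6] flags=0011 GE?F → skip

VAL = 0xef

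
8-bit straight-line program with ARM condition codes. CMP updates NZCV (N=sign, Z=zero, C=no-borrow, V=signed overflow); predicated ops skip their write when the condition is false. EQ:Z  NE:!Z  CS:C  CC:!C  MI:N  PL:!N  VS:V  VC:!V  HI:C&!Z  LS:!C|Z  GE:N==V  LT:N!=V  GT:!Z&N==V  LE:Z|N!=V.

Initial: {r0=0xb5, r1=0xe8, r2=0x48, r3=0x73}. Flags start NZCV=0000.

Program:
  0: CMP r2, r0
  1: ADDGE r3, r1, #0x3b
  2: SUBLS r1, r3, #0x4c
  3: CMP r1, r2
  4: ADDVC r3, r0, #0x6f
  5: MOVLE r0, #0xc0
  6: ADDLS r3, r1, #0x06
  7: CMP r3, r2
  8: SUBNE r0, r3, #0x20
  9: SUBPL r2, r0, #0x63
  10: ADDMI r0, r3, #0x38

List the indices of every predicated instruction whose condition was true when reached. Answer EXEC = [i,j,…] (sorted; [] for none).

EXEC = [1,2,4,5,8,10]

0: ✓ CMP  NZCV=1001
1: ✓ ADDGE  r3←0x23
2: ✓ SUBLS  r1←0xd7
3: ✓ CMP  NZCV=1010
4: ✓ ADDVC  r3←0x24
5: ✓ MOVLE  r0←0xc0
6: · ADDLS
7: ✓ CMP  NZCV=1000
8: ✓ SUBNE  r0←0x04
9: · SUBPL
10: ✓ ADDMI  r0←0x5c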